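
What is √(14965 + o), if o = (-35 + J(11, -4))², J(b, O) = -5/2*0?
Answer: √16190 ≈ 127.24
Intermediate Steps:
J(b, O) = 0 (J(b, O) = -5*½*0 = -5/2*0 = 0)
o = 1225 (o = (-35 + 0)² = (-35)² = 1225)
√(14965 + o) = √(14965 + 1225) = √16190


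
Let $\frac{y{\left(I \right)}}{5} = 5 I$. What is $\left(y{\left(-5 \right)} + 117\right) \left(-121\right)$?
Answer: $968$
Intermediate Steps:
$y{\left(I \right)} = 25 I$ ($y{\left(I \right)} = 5 \cdot 5 I = 25 I$)
$\left(y{\left(-5 \right)} + 117\right) \left(-121\right) = \left(25 \left(-5\right) + 117\right) \left(-121\right) = \left(-125 + 117\right) \left(-121\right) = \left(-8\right) \left(-121\right) = 968$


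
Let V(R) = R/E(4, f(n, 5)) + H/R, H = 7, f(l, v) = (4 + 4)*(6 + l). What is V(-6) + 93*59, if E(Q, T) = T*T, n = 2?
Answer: 33704951/6144 ≈ 5485.8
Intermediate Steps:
f(l, v) = 48 + 8*l (f(l, v) = 8*(6 + l) = 48 + 8*l)
E(Q, T) = T**2
V(R) = 7/R + R/4096 (V(R) = R/((48 + 8*2)**2) + 7/R = R/((48 + 16)**2) + 7/R = R/(64**2) + 7/R = R/4096 + 7/R = 7/R + R/4096)
V(-6) + 93*59 = (7/(-6) + (1/4096)*(-6)) + 93*59 = (7*(-1/6) - 3/2048) + 5487 = (-7/6 - 3/2048) + 5487 = -7177/6144 + 5487 = 33704951/6144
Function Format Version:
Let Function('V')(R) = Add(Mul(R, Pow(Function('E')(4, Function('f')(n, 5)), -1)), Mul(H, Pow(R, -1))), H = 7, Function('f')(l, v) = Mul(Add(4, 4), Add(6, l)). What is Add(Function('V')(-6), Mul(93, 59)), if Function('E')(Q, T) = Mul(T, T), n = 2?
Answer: Rational(33704951, 6144) ≈ 5485.8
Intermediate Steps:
Function('f')(l, v) = Add(48, Mul(8, l)) (Function('f')(l, v) = Mul(8, Add(6, l)) = Add(48, Mul(8, l)))
Function('E')(Q, T) = Pow(T, 2)
Function('V')(R) = Add(Mul(7, Pow(R, -1)), Mul(Rational(1, 4096), R)) (Function('V')(R) = Add(Mul(R, Pow(Pow(Add(48, Mul(8, 2)), 2), -1)), Mul(7, Pow(R, -1))) = Add(Mul(R, Pow(Pow(Add(48, 16), 2), -1)), Mul(7, Pow(R, -1))) = Add(Mul(R, Pow(Pow(64, 2), -1)), Mul(7, Pow(R, -1))) = Add(Mul(R, Pow(4096, -1)), Mul(7, Pow(R, -1))) = Add(Mul(R, Rational(1, 4096)), Mul(7, Pow(R, -1))) = Add(Mul(Rational(1, 4096), R), Mul(7, Pow(R, -1))) = Add(Mul(7, Pow(R, -1)), Mul(Rational(1, 4096), R)))
Add(Function('V')(-6), Mul(93, 59)) = Add(Add(Mul(7, Pow(-6, -1)), Mul(Rational(1, 4096), -6)), Mul(93, 59)) = Add(Add(Mul(7, Rational(-1, 6)), Rational(-3, 2048)), 5487) = Add(Add(Rational(-7, 6), Rational(-3, 2048)), 5487) = Add(Rational(-7177, 6144), 5487) = Rational(33704951, 6144)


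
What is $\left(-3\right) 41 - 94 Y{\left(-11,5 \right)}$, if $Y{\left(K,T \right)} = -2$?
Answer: $65$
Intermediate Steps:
$\left(-3\right) 41 - 94 Y{\left(-11,5 \right)} = \left(-3\right) 41 - -188 = -123 + 188 = 65$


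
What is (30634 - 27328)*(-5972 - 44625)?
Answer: -167273682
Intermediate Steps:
(30634 - 27328)*(-5972 - 44625) = 3306*(-50597) = -167273682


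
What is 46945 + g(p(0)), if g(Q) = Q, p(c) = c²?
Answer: 46945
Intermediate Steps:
46945 + g(p(0)) = 46945 + 0² = 46945 + 0 = 46945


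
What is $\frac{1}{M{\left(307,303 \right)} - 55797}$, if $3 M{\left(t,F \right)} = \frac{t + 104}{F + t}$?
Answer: $- \frac{610}{34036033} \approx -1.7922 \cdot 10^{-5}$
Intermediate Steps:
$M{\left(t,F \right)} = \frac{104 + t}{3 \left(F + t\right)}$ ($M{\left(t,F \right)} = \frac{\left(t + 104\right) \frac{1}{F + t}}{3} = \frac{\left(104 + t\right) \frac{1}{F + t}}{3} = \frac{\frac{1}{F + t} \left(104 + t\right)}{3} = \frac{104 + t}{3 \left(F + t\right)}$)
$\frac{1}{M{\left(307,303 \right)} - 55797} = \frac{1}{\frac{104 + 307}{3 \left(303 + 307\right)} - 55797} = \frac{1}{\frac{1}{3} \cdot \frac{1}{610} \cdot 411 - 55797} = \frac{1}{\frac{137}{610} - 55797} = \frac{1}{- \frac{34036033}{610}} = - \frac{610}{34036033}$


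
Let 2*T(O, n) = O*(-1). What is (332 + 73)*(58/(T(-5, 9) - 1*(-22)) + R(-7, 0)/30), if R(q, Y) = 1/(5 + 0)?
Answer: 471123/490 ≈ 961.48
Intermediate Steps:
T(O, n) = -O/2 (T(O, n) = (O*(-1))/2 = (-O)/2 = -O/2)
R(q, Y) = ⅕ (R(q, Y) = 1/5 = ⅕)
(332 + 73)*(58/(T(-5, 9) - 1*(-22)) + R(-7, 0)/30) = (332 + 73)*(58/(-½*(-5) - 1*(-22)) + (⅕)/30) = 405*(58/(5/2 + 22) + (⅕)*(1/30)) = 405*(58/(49/2) + 1/150) = 405*(58*(2/49) + 1/150) = 405*(116/49 + 1/150) = 405*(17449/7350) = 471123/490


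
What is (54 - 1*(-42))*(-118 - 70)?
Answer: -18048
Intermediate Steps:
(54 - 1*(-42))*(-118 - 70) = (54 + 42)*(-188) = 96*(-188) = -18048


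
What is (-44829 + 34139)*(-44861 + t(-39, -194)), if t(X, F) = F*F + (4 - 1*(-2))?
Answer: 77171110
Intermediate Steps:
t(X, F) = 6 + F² (t(X, F) = F² + (4 + 2) = F² + 6 = 6 + F²)
(-44829 + 34139)*(-44861 + t(-39, -194)) = (-44829 + 34139)*(-44861 + (6 + (-194)²)) = -10690*(-44861 + (6 + 37636)) = -10690*(-44861 + 37642) = -10690*(-7219) = 77171110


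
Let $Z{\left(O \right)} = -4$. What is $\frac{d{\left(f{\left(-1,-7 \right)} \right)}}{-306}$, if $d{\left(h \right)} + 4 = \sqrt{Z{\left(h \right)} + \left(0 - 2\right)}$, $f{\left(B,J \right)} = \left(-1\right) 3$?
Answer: $\frac{2}{153} - \frac{i \sqrt{6}}{306} \approx 0.013072 - 0.0080049 i$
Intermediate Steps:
$f{\left(B,J \right)} = -3$
$d{\left(h \right)} = -4 + i \sqrt{6}$ ($d{\left(h \right)} = -4 + \sqrt{-4 + \left(0 - 2\right)} = -4 + \sqrt{-4 - 2} = -4 + \sqrt{-6} = -4 + i \sqrt{6}$)
$\frac{d{\left(f{\left(-1,-7 \right)} \right)}}{-306} = \frac{-4 + i \sqrt{6}}{-306} = \left(-4 + i \sqrt{6}\right) \left(- \frac{1}{306}\right) = \frac{2}{153} - \frac{i \sqrt{6}}{306}$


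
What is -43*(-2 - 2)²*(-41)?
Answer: 28208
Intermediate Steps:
-43*(-2 - 2)²*(-41) = -43*(-4)²*(-41) = -43*16*(-41) = -688*(-41) = 28208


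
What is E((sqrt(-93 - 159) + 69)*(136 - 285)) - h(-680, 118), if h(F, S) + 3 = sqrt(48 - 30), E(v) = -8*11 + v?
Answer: -10366 - 3*sqrt(2) - 894*I*sqrt(7) ≈ -10370.0 - 2365.3*I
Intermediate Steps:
E(v) = -88 + v
h(F, S) = -3 + 3*sqrt(2) (h(F, S) = -3 + sqrt(48 - 30) = -3 + sqrt(18) = -3 + 3*sqrt(2))
E((sqrt(-93 - 159) + 69)*(136 - 285)) - h(-680, 118) = (-88 + (sqrt(-93 - 159) + 69)*(136 - 285)) - (-3 + 3*sqrt(2)) = (-88 + (sqrt(-252) + 69)*(-149)) + (3 - 3*sqrt(2)) = (-88 + (6*I*sqrt(7) + 69)*(-149)) + (3 - 3*sqrt(2)) = (-88 + (69 + 6*I*sqrt(7))*(-149)) + (3 - 3*sqrt(2)) = (-88 + (-10281 - 894*I*sqrt(7))) + (3 - 3*sqrt(2)) = (-10369 - 894*I*sqrt(7)) + (3 - 3*sqrt(2)) = -10366 - 3*sqrt(2) - 894*I*sqrt(7)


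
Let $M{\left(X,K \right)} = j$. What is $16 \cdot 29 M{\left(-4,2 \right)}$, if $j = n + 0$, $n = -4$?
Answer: $-1856$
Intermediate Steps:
$j = -4$ ($j = -4 + 0 = -4$)
$M{\left(X,K \right)} = -4$
$16 \cdot 29 M{\left(-4,2 \right)} = 16 \cdot 29 \left(-4\right) = 464 \left(-4\right) = -1856$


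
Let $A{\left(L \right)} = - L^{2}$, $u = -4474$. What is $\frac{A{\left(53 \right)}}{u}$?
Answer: $\frac{2809}{4474} \approx 0.62785$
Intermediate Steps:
$\frac{A{\left(53 \right)}}{u} = \frac{\left(-1\right) 53^{2}}{-4474} = \left(-1\right) 2809 \left(- \frac{1}{4474}\right) = \left(-2809\right) \left(- \frac{1}{4474}\right) = \frac{2809}{4474}$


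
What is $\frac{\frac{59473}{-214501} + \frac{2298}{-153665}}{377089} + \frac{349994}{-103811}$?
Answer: $- \frac{4350196197185165931563}{1290302444117015703535} \approx -3.3715$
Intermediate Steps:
$\frac{\frac{59473}{-214501} + \frac{2298}{-153665}}{377089} + \frac{349994}{-103811} = \left(59473 \left(- \frac{1}{214501}\right) + 2298 \left(- \frac{1}{153665}\right)\right) \frac{1}{377089} + 349994 \left(- \frac{1}{103811}\right) = \left(- \frac{59473}{214501} - \frac{2298}{153665}\right) \frac{1}{377089} - \frac{349994}{103811} = \left(- \frac{9631841843}{32961296165}\right) \frac{1}{377089} - \frac{349994}{103811} = - \frac{9631841843}{12429342209563685} - \frac{349994}{103811} = - \frac{4350196197185165931563}{1290302444117015703535}$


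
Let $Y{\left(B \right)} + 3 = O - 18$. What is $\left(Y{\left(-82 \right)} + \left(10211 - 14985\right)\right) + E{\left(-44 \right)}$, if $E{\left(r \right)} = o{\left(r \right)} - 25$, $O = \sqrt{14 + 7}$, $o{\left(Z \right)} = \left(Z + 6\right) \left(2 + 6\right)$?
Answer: $-5124 + \sqrt{21} \approx -5119.4$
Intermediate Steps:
$o{\left(Z \right)} = 48 + 8 Z$ ($o{\left(Z \right)} = \left(6 + Z\right) 8 = 48 + 8 Z$)
$O = \sqrt{21} \approx 4.5826$
$Y{\left(B \right)} = -21 + \sqrt{21}$ ($Y{\left(B \right)} = -3 + \left(\sqrt{21} - 18\right) = -3 - \left(18 - \sqrt{21}\right) = -21 + \sqrt{21}$)
$E{\left(r \right)} = 23 + 8 r$ ($E{\left(r \right)} = \left(48 + 8 r\right) - 25 = 23 + 8 r$)
$\left(Y{\left(-82 \right)} + \left(10211 - 14985\right)\right) + E{\left(-44 \right)} = \left(\left(-21 + \sqrt{21}\right) + \left(10211 - 14985\right)\right) + \left(23 + 8 \left(-44\right)\right) = \left(\left(-21 + \sqrt{21}\right) + \left(10211 - 14985\right)\right) + \left(23 - 352\right) = \left(\left(-21 + \sqrt{21}\right) - 4774\right) - 329 = \left(-4795 + \sqrt{21}\right) - 329 = -5124 + \sqrt{21}$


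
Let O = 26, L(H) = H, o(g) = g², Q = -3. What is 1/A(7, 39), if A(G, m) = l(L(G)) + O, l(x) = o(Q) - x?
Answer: 1/28 ≈ 0.035714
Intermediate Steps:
l(x) = 9 - x (l(x) = (-3)² - x = 9 - x)
A(G, m) = 35 - G (A(G, m) = (9 - G) + 26 = 35 - G)
1/A(7, 39) = 1/(35 - 1*7) = 1/(35 - 7) = 1/28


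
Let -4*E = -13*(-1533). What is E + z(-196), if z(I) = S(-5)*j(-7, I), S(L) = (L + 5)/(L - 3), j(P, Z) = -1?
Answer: -19929/4 ≈ -4982.3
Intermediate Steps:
E = -19929/4 (E = -(-13)*(-1533)/4 = -1/4*19929 = -19929/4 ≈ -4982.3)
S(L) = (5 + L)/(-3 + L)
z(I) = 0 (z(I) = ((5 - 5)/(-3 - 5))*(-1) = (0/(-8))*(-1) = -1/8*0*(-1) = 0*(-1) = 0)
E + z(-196) = -19929/4 + 0 = -19929/4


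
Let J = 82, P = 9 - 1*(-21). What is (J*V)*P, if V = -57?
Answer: -140220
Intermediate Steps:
P = 30 (P = 9 + 21 = 30)
(J*V)*P = (82*(-57))*30 = -4674*30 = -140220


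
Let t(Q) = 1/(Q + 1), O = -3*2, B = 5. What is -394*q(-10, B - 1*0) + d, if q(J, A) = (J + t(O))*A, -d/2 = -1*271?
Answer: 20636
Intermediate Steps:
d = 542 (d = -(-2)*271 = -2*(-271) = 542)
O = -6
t(Q) = 1/(1 + Q)
q(J, A) = A*(-⅕ + J) (q(J, A) = (J + 1/(1 - 6))*A = (J + 1/(-5))*A = (J - ⅕)*A = (-⅕ + J)*A = A*(-⅕ + J))
-394*q(-10, B - 1*0) + d = -394*(5 - 1*0)*(-⅕ - 10) + 542 = -394*(5 + 0)*(-51)/5 + 542 = -1970*(-51)/5 + 542 = -394*(-51) + 542 = 20094 + 542 = 20636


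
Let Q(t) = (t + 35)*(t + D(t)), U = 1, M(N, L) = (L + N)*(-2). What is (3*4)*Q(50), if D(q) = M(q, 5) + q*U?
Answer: -10200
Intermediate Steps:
M(N, L) = -2*L - 2*N
D(q) = -10 - q (D(q) = (-2*5 - 2*q) + q*1 = (-10 - 2*q) + q = -10 - q)
Q(t) = -350 - 10*t (Q(t) = (t + 35)*(t + (-10 - t)) = (35 + t)*(-10) = -350 - 10*t)
(3*4)*Q(50) = (3*4)*(-350 - 10*50) = 12*(-350 - 500) = 12*(-850) = -10200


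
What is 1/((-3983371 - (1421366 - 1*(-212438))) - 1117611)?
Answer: -1/6734786 ≈ -1.4848e-7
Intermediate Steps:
1/((-3983371 - (1421366 - 1*(-212438))) - 1117611) = 1/((-3983371 - (1421366 + 212438)) - 1117611) = 1/((-3983371 - 1*1633804) - 1117611) = 1/((-3983371 - 1633804) - 1117611) = 1/(-5617175 - 1117611) = 1/(-6734786) = -1/6734786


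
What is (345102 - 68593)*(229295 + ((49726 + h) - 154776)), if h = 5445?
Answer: 35860452210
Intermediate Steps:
(345102 - 68593)*(229295 + ((49726 + h) - 154776)) = (345102 - 68593)*(229295 + ((49726 + 5445) - 154776)) = 276509*(229295 + (55171 - 154776)) = 276509*(229295 - 99605) = 276509*129690 = 35860452210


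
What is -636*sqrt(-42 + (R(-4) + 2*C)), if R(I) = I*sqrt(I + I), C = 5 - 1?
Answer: -636*sqrt(-34 - 8*I*sqrt(2)) ≈ -608.86 + 3758.1*I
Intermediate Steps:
C = 4
R(I) = sqrt(2)*I**(3/2) (R(I) = I*sqrt(2*I) = I*(sqrt(2)*sqrt(I)) = sqrt(2)*I**(3/2))
-636*sqrt(-42 + (R(-4) + 2*C)) = -636*sqrt(-42 + (sqrt(2)*(-4)**(3/2) + 2*4)) = -636*sqrt(-42 + (sqrt(2)*(-8*I) + 8)) = -636*sqrt(-42 + (-8*I*sqrt(2) + 8)) = -636*sqrt(-42 + (8 - 8*I*sqrt(2))) = -636*sqrt(-34 - 8*I*sqrt(2))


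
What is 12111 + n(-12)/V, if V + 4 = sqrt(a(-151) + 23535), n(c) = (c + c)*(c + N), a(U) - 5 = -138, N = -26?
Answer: 141615747/11693 + 456*sqrt(23402)/11693 ≈ 12117.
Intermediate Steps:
a(U) = -133 (a(U) = 5 - 138 = -133)
n(c) = 2*c*(-26 + c) (n(c) = (c + c)*(c - 26) = (2*c)*(-26 + c) = 2*c*(-26 + c))
V = -4 + sqrt(23402) (V = -4 + sqrt(-133 + 23535) = -4 + sqrt(23402) ≈ 148.98)
12111 + n(-12)/V = 12111 + (2*(-12)*(-26 - 12))/(-4 + sqrt(23402)) = 12111 + (2*(-12)*(-38))/(-4 + sqrt(23402)) = 12111 + 912/(-4 + sqrt(23402))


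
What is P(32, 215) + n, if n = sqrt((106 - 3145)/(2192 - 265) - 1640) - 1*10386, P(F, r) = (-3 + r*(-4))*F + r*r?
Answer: 8223 + I*sqrt(6095715713)/1927 ≈ 8223.0 + 40.516*I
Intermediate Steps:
P(F, r) = r**2 + F*(-3 - 4*r) (P(F, r) = (-3 - 4*r)*F + r**2 = F*(-3 - 4*r) + r**2 = r**2 + F*(-3 - 4*r))
n = -10386 + I*sqrt(6095715713)/1927 (n = sqrt(-3039/1927 - 1640) - 10386 = sqrt(-3163319/1927) - 10386 = I*sqrt(6095715713)/1927 - 10386 = -10386 + I*sqrt(6095715713)/1927 ≈ -10386.0 + 40.516*I)
P(32, 215) + n = (215**2 - 3*32 - 4*32*215) + (-10386 + I*sqrt(6095715713)/1927) = (46225 - 96 - 27520) + (-10386 + I*sqrt(6095715713)/1927) = 18609 + (-10386 + I*sqrt(6095715713)/1927) = 8223 + I*sqrt(6095715713)/1927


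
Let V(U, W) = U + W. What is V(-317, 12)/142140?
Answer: -61/28428 ≈ -0.0021458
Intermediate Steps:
V(-317, 12)/142140 = (-317 + 12)/142140 = -305*1/142140 = -61/28428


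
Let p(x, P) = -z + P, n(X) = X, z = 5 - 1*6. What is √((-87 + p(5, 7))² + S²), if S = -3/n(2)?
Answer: √24973/2 ≈ 79.014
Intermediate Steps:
z = -1 (z = 5 - 6 = -1)
p(x, P) = 1 + P (p(x, P) = -1*(-1) + P = 1 + P)
S = -3/2 ≈ -1.5000
√((-87 + p(5, 7))² + S²) = √((-87 + (1 + 7))² + (-3/2)²) = √((-87 + 8)² + 9/4) = √((-79)² + 9/4) = √(6241 + 9/4) = √(24973/4) = √24973/2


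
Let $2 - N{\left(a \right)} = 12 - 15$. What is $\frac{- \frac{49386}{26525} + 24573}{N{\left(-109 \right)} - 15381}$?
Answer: $- \frac{651749439}{407848400} \approx -1.598$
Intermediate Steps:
$N{\left(a \right)} = 5$ ($N{\left(a \right)} = 2 - \left(12 - 15\right) = 2 - -3 = 2 + 3 = 5$)
$\frac{- \frac{49386}{26525} + 24573}{N{\left(-109 \right)} - 15381} = \frac{- \frac{49386}{26525} + 24573}{5 - 15381} = \frac{\left(-49386\right) \frac{1}{26525} + 24573}{-15376} = \left(- \frac{49386}{26525} + 24573\right) \left(- \frac{1}{15376}\right) = \frac{651749439}{26525} \left(- \frac{1}{15376}\right) = - \frac{651749439}{407848400}$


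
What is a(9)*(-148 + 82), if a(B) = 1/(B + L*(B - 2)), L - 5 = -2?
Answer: -11/5 ≈ -2.2000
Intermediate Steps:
L = 3 (L = 5 - 2 = 3)
a(B) = 1/(-6 + 4*B) (a(B) = 1/(B + 3*(B - 2)) = 1/(B + 3*(-2 + B)) = 1/(B + (-6 + 3*B)) = 1/(-6 + 4*B))
a(9)*(-148 + 82) = (1/(2*(-3 + 2*9)))*(-148 + 82) = (1/(2*(-3 + 18)))*(-66) = ((1/2)/15)*(-66) = ((1/2)*(1/15))*(-66) = (1/30)*(-66) = -11/5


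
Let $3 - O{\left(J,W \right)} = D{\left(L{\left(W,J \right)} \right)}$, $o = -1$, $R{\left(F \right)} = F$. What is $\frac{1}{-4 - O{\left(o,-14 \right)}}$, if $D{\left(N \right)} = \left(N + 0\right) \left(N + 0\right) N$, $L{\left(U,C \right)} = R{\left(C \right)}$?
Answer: $- \frac{1}{8} \approx -0.125$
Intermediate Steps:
$L{\left(U,C \right)} = C$
$D{\left(N \right)} = N^{3}$ ($D{\left(N \right)} = N N N = N^{2} N = N^{3}$)
$O{\left(J,W \right)} = 3 - J^{3}$
$\frac{1}{-4 - O{\left(o,-14 \right)}} = \frac{1}{-4 - \left(3 - \left(-1\right)^{3}\right)} = \frac{1}{-4 - \left(3 - -1\right)} = \frac{1}{-4 - \left(3 + 1\right)} = \frac{1}{-4 - 4} = \frac{1}{-8} = - \frac{1}{8}$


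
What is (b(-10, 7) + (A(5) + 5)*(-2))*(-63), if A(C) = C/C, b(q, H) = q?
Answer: 1386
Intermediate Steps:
A(C) = 1
(b(-10, 7) + (A(5) + 5)*(-2))*(-63) = (-10 + (1 + 5)*(-2))*(-63) = (-10 + 6*(-2))*(-63) = (-10 - 12)*(-63) = -22*(-63) = 1386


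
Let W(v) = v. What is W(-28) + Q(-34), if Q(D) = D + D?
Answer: -96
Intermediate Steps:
Q(D) = 2*D
W(-28) + Q(-34) = -28 + 2*(-34) = -28 - 68 = -96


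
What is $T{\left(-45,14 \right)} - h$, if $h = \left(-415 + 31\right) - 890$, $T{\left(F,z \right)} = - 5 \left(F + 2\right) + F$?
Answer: $1444$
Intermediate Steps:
$T{\left(F,z \right)} = -10 - 4 F$ ($T{\left(F,z \right)} = - 5 \left(2 + F\right) + F = \left(-10 - 5 F\right) + F = -10 - 4 F$)
$h = -1274$ ($h = -384 - 890 = -1274$)
$T{\left(-45,14 \right)} - h = \left(-10 - -180\right) - -1274 = \left(-10 + 180\right) + 1274 = 170 + 1274 = 1444$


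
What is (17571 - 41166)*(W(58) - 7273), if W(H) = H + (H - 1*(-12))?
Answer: 168586275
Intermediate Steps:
W(H) = 12 + 2*H (W(H) = H + (H + 12) = H + (12 + H) = 12 + 2*H)
(17571 - 41166)*(W(58) - 7273) = (17571 - 41166)*((12 + 2*58) - 7273) = -23595*((12 + 116) - 7273) = -23595*(128 - 7273) = -23595*(-7145) = 168586275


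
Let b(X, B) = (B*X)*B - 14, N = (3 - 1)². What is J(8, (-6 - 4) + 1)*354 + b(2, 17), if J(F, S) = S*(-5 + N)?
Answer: 3750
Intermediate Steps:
N = 4 (N = 2² = 4)
J(F, S) = -S (J(F, S) = S*(-5 + 4) = S*(-1) = -S)
b(X, B) = -14 + X*B² (b(X, B) = X*B² - 14 = -14 + X*B²)
J(8, (-6 - 4) + 1)*354 + b(2, 17) = -((-6 - 4) + 1)*354 + (-14 + 2*17²) = -(-10 + 1)*354 + (-14 + 2*289) = -1*(-9)*354 + (-14 + 578) = 9*354 + 564 = 3186 + 564 = 3750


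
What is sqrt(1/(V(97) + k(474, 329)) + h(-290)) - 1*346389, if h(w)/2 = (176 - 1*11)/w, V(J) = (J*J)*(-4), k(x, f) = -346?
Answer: -346389 + I*sqrt(1380631076930)/1101478 ≈ -3.4639e+5 + 1.0668*I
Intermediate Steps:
V(J) = -4*J**2 (V(J) = J**2*(-4) = -4*J**2)
h(w) = 330/w (h(w) = 2*((176 - 1*11)/w) = 2*((176 - 11)/w) = 2*(165/w) = 330/w)
sqrt(1/(V(97) + k(474, 329)) + h(-290)) - 1*346389 = sqrt(1/(-4*97**2 - 346) + 330/(-290)) - 1*346389 = sqrt(1/(-4*9409 - 346) + 330*(-1/290)) - 346389 = sqrt(1/(-37636 - 346) - 33/29) - 346389 = sqrt(1/(-37982) - 33/29) - 346389 = sqrt(-1/37982 - 33/29) - 346389 = sqrt(-1253435/1101478) - 346389 = I*sqrt(1380631076930)/1101478 - 346389 = -346389 + I*sqrt(1380631076930)/1101478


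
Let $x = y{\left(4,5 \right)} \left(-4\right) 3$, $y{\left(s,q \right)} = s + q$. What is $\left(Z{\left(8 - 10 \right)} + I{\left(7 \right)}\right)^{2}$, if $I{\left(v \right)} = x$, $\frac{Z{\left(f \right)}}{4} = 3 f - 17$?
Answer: $40000$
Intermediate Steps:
$y{\left(s,q \right)} = q + s$
$Z{\left(f \right)} = -68 + 12 f$ ($Z{\left(f \right)} = 4 \left(3 f - 17\right) = 4 \left(-17 + 3 f\right) = -68 + 12 f$)
$x = -108$ ($x = \left(5 + 4\right) \left(-4\right) 3 = 9 \left(-4\right) 3 = \left(-36\right) 3 = -108$)
$I{\left(v \right)} = -108$
$\left(Z{\left(8 - 10 \right)} + I{\left(7 \right)}\right)^{2} = \left(\left(-68 + 12 \left(8 - 10\right)\right) - 108\right)^{2} = \left(\left(-68 + 12 \left(-2\right)\right) - 108\right)^{2} = \left(\left(-68 - 24\right) - 108\right)^{2} = \left(-92 - 108\right)^{2} = \left(-200\right)^{2} = 40000$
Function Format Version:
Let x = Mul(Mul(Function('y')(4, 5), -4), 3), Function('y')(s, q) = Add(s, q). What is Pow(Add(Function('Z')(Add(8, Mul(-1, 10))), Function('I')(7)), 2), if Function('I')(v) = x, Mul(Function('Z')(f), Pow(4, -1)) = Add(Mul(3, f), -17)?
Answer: 40000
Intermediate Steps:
Function('y')(s, q) = Add(q, s)
Function('Z')(f) = Add(-68, Mul(12, f)) (Function('Z')(f) = Mul(4, Add(Mul(3, f), -17)) = Mul(4, Add(-17, Mul(3, f))) = Add(-68, Mul(12, f)))
x = -108 (x = Mul(Mul(Add(5, 4), -4), 3) = Mul(Mul(9, -4), 3) = Mul(-36, 3) = -108)
Function('I')(v) = -108
Pow(Add(Function('Z')(Add(8, Mul(-1, 10))), Function('I')(7)), 2) = Pow(Add(Add(-68, Mul(12, Add(8, Mul(-1, 10)))), -108), 2) = Pow(Add(Add(-68, Mul(12, Add(8, -10))), -108), 2) = Pow(Add(Add(-68, Mul(12, -2)), -108), 2) = Pow(Add(Add(-68, -24), -108), 2) = Pow(Add(-92, -108), 2) = Pow(-200, 2) = 40000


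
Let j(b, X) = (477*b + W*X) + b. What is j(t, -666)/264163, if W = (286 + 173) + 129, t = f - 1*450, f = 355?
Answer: -437018/264163 ≈ -1.6544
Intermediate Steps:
t = -95 (t = 355 - 1*450 = 355 - 450 = -95)
W = 588 (W = 459 + 129 = 588)
j(b, X) = 478*b + 588*X (j(b, X) = (477*b + 588*X) + b = 478*b + 588*X)
j(t, -666)/264163 = (478*(-95) + 588*(-666))/264163 = (-45410 - 391608)*(1/264163) = -437018*1/264163 = -437018/264163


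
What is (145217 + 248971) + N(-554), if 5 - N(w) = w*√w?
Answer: 394193 + 554*I*√554 ≈ 3.9419e+5 + 13040.0*I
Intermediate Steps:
N(w) = 5 - w^(3/2) (N(w) = 5 - w*√w = 5 - w^(3/2))
(145217 + 248971) + N(-554) = (145217 + 248971) + (5 - (-554)^(3/2)) = 394188 + (5 - (-554)*I*√554) = 394188 + (5 + 554*I*√554) = 394193 + 554*I*√554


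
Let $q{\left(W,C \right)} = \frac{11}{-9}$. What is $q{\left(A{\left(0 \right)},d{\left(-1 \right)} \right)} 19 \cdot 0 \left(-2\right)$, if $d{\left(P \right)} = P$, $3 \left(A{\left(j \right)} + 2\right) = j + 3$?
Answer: $0$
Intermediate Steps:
$A{\left(j \right)} = -1 + \frac{j}{3}$ ($A{\left(j \right)} = -2 + \frac{j + 3}{3} = -2 + \frac{3 + j}{3} = -2 + \left(1 + \frac{j}{3}\right) = -1 + \frac{j}{3}$)
$q{\left(W,C \right)} = - \frac{11}{9}$ ($q{\left(W,C \right)} = 11 \left(- \frac{1}{9}\right) = - \frac{11}{9}$)
$q{\left(A{\left(0 \right)},d{\left(-1 \right)} \right)} 19 \cdot 0 \left(-2\right) = \left(- \frac{11}{9}\right) 19 \cdot 0 \left(-2\right) = \left(- \frac{209}{9}\right) 0 = 0$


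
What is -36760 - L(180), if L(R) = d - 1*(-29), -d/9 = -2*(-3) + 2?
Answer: -36717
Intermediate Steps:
d = -72 (d = -9*(-2*(-3) + 2) = -9*(6 + 2) = -9*8 = -72)
L(R) = -43 (L(R) = -72 - 1*(-29) = -72 + 29 = -43)
-36760 - L(180) = -36760 - 1*(-43) = -36760 + 43 = -36717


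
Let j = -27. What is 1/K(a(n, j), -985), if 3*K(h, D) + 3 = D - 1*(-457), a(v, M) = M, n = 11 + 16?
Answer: -1/177 ≈ -0.0056497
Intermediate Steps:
n = 27
K(h, D) = 454/3 + D/3 (K(h, D) = -1 + (D - 1*(-457))/3 = -1 + (D + 457)/3 = -1 + (457 + D)/3 = -1 + (457/3 + D/3) = 454/3 + D/3)
1/K(a(n, j), -985) = 1/(454/3 + (1/3)*(-985)) = 1/(454/3 - 985/3) = 1/(-177) = -1/177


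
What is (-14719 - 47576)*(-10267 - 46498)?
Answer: 3536175675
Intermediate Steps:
(-14719 - 47576)*(-10267 - 46498) = -62295*(-56765) = 3536175675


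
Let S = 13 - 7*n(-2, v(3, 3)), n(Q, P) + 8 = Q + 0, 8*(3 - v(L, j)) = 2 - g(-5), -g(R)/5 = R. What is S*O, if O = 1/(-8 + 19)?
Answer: 83/11 ≈ 7.5455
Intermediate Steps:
g(R) = -5*R
v(L, j) = 47/8 (v(L, j) = 3 - (2 - (-5)*(-5))/8 = 3 - (2 - 1*25)/8 = 3 - (2 - 25)/8 = 3 - ⅛*(-23) = 3 + 23/8 = 47/8)
n(Q, P) = -8 + Q (n(Q, P) = -8 + (Q + 0) = -8 + Q)
O = 1/11 ≈ 0.090909
S = 83 (S = 13 - 7*(-8 - 2) = 13 - 7*(-10) = 13 + 70 = 83)
S*O = 83*(1/11) = 83/11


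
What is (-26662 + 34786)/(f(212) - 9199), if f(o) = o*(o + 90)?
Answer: 2708/18275 ≈ 0.14818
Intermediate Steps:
f(o) = o*(90 + o)
(-26662 + 34786)/(f(212) - 9199) = (-26662 + 34786)/(212*(90 + 212) - 9199) = 8124/(212*302 - 9199) = 8124/(64024 - 9199) = 8124/54825 = 8124*(1/54825) = 2708/18275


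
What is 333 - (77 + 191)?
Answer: 65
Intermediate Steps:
333 - (77 + 191) = 333 - 1*268 = 333 - 268 = 65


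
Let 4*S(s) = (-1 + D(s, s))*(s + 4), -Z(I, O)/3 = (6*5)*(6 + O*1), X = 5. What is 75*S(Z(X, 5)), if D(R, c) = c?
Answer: 36642225/2 ≈ 1.8321e+7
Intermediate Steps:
Z(I, O) = -540 - 90*O (Z(I, O) = -3*6*5*(6 + O*1) = -90*(6 + O) = -3*(180 + 30*O) = -540 - 90*O)
S(s) = (-1 + s)*(4 + s)/4 (S(s) = ((-1 + s)*(s + 4))/4 = ((-1 + s)*(4 + s))/4 = (-1 + s)*(4 + s)/4)
75*S(Z(X, 5)) = 75*(-1 + (-540 - 90*5)**2/4 + 3*(-540 - 90*5)/4) = 75*(-1 + (-540 - 450)**2/4 + 3*(-540 - 450)/4) = 75*(-1 + (1/4)*(-990)**2 + (3/4)*(-990)) = 75*(-1 + (1/4)*980100 - 1485/2) = 75*(-1 + 245025 - 1485/2) = 75*(488563/2) = 36642225/2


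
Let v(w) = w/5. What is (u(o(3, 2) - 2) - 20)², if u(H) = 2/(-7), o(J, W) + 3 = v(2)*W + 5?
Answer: 20164/49 ≈ 411.51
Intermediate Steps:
v(w) = w/5 (v(w) = w*(⅕) = w/5)
o(J, W) = 2 + 2*W/5 (o(J, W) = -3 + (((⅕)*2)*W + 5) = -3 + (2*W/5 + 5) = -3 + (5 + 2*W/5) = 2 + 2*W/5)
u(H) = -2/7 (u(H) = 2*(-⅐) = -2/7)
(u(o(3, 2) - 2) - 20)² = (-2/7 - 20)² = (-142/7)² = 20164/49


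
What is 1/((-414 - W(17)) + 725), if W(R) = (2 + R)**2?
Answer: -1/50 ≈ -0.020000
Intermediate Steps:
1/((-414 - W(17)) + 725) = 1/((-414 - (2 + 17)**2) + 725) = 1/((-414 - 1*19**2) + 725) = 1/((-414 - 1*361) + 725) = 1/((-414 - 361) + 725) = 1/(-775 + 725) = 1/(-50) = -1/50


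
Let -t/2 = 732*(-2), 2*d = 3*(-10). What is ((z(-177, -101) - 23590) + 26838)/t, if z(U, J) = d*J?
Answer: 4763/2928 ≈ 1.6267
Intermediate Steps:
d = -15 (d = (3*(-10))/2 = (½)*(-30) = -15)
t = 2928 (t = -1464*(-2) = -2*(-1464) = 2928)
z(U, J) = -15*J
((z(-177, -101) - 23590) + 26838)/t = ((-15*(-101) - 23590) + 26838)/2928 = ((1515 - 23590) + 26838)*(1/2928) = (-22075 + 26838)*(1/2928) = 4763*(1/2928) = 4763/2928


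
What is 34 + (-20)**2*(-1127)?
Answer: -450766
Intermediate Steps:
34 + (-20)**2*(-1127) = 34 + 400*(-1127) = 34 - 450800 = -450766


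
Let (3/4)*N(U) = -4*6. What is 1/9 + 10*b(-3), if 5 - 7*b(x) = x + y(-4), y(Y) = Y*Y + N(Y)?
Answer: 2167/63 ≈ 34.397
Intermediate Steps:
N(U) = -32 (N(U) = 4*(-4*6)/3 = (4/3)*(-24) = -32)
y(Y) = -32 + Y² (y(Y) = Y*Y - 32 = Y² - 32 = -32 + Y²)
b(x) = 3 - x/7 (b(x) = 5/7 - (x + (-32 + (-4)²))/7 = 5/7 - (x + (-32 + 16))/7 = 5/7 - (x - 16)/7 = 5/7 - (-16 + x)/7 = 5/7 + (16/7 - x/7) = 3 - x/7)
1/9 + 10*b(-3) = 1/9 + 10*(3 - ⅐*(-3)) = ⅑ + 10*(3 + 3/7) = ⅑ + 10*(24/7) = ⅑ + 240/7 = 2167/63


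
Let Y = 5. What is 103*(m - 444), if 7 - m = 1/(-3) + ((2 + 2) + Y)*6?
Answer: -151616/3 ≈ -50539.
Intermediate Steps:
m = -140/3 (m = 7 - (1/(-3) + ((2 + 2) + 5)*6) = 7 - (-⅓ + (4 + 5)*6) = 7 - (-⅓ + 9*6) = 7 - (-⅓ + 54) = 7 - 1*161/3 = 7 - 161/3 = -140/3 ≈ -46.667)
103*(m - 444) = 103*(-140/3 - 444) = 103*(-1472/3) = -151616/3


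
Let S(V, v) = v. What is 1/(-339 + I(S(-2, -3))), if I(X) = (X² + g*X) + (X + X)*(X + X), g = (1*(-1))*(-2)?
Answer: -1/300 ≈ -0.0033333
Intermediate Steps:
g = 2 (g = -1*(-2) = 2)
I(X) = 2*X + 5*X² (I(X) = (X² + 2*X) + (X + X)*(X + X) = (X² + 2*X) + (2*X)*(2*X) = (X² + 2*X) + 4*X² = 2*X + 5*X²)
1/(-339 + I(S(-2, -3))) = 1/(-339 - 3*(2 + 5*(-3))) = 1/(-339 - 3*(2 - 15)) = 1/(-339 - 3*(-13)) = 1/(-339 + 39) = 1/(-300) = -1/300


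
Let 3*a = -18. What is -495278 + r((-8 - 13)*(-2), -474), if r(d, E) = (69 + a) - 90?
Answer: -495305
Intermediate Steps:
a = -6 (a = (1/3)*(-18) = -6)
r(d, E) = -27 (r(d, E) = (69 - 6) - 90 = 63 - 90 = -27)
-495278 + r((-8 - 13)*(-2), -474) = -495278 - 27 = -495305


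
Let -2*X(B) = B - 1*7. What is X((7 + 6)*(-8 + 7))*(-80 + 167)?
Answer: 870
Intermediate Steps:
X(B) = 7/2 - B/2 (X(B) = -(B - 1*7)/2 = -(B - 7)/2 = -(-7 + B)/2 = 7/2 - B/2)
X((7 + 6)*(-8 + 7))*(-80 + 167) = (7/2 - (7 + 6)*(-8 + 7)/2)*(-80 + 167) = (7/2 - 13*(-1)/2)*87 = (7/2 - ½*(-13))*87 = (7/2 + 13/2)*87 = 10*87 = 870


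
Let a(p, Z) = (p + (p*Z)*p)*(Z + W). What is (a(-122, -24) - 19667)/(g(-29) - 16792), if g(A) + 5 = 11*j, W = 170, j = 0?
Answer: 17397005/5599 ≈ 3107.2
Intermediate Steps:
g(A) = -5 (g(A) = -5 + 11*0 = -5 + 0 = -5)
a(p, Z) = (170 + Z)*(p + Z*p²) (a(p, Z) = (p + (p*Z)*p)*(Z + 170) = (p + (Z*p)*p)*(170 + Z) = (p + Z*p²)*(170 + Z) = (170 + Z)*(p + Z*p²))
(a(-122, -24) - 19667)/(g(-29) - 16792) = (-122*(170 - 24 - 122*(-24)² + 170*(-24)*(-122)) - 19667)/(-5 - 16792) = (-122*(170 - 24 - 122*576 + 497760) - 19667)/(-16797) = (-122*(170 - 24 - 70272 + 497760) - 19667)*(-1/16797) = (-122*427634 - 19667)*(-1/16797) = (-52171348 - 19667)*(-1/16797) = -52191015*(-1/16797) = 17397005/5599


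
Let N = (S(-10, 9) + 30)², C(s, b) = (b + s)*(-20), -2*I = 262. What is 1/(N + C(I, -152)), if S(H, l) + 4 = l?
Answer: 1/6885 ≈ 0.00014524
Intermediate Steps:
I = -131 (I = -½*262 = -131)
S(H, l) = -4 + l
C(s, b) = -20*b - 20*s
N = 1225 (N = ((-4 + 9) + 30)² = (5 + 30)² = 35² = 1225)
1/(N + C(I, -152)) = 1/(1225 + (-20*(-152) - 20*(-131))) = 1/(1225 + (3040 + 2620)) = 1/(1225 + 5660) = 1/6885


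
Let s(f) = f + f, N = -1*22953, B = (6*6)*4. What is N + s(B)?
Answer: -22665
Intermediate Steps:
B = 144 (B = 36*4 = 144)
N = -22953
s(f) = 2*f
N + s(B) = -22953 + 2*144 = -22953 + 288 = -22665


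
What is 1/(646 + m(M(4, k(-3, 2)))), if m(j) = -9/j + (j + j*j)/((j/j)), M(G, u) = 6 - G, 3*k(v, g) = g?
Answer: 2/1295 ≈ 0.0015444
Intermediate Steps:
k(v, g) = g/3
m(j) = j + j² - 9/j (m(j) = -9/j + (j + j²)/1 = -9/j + (j + j²)*1 = -9/j + (j + j²) = j + j² - 9/j)
1/(646 + m(M(4, k(-3, 2)))) = 1/(646 + ((6 - 1*4) + (6 - 1*4)² - 9/(6 - 1*4))) = 1/(646 + ((6 - 4) + (6 - 4)² - 9/(6 - 4))) = 1/(646 + (2 + 2² - 9/2)) = 1/(646 + (2 + 4 - 9*½)) = 1/(646 + (2 + 4 - 9/2)) = 1/(646 + 3/2) = 1/(1295/2) = 2/1295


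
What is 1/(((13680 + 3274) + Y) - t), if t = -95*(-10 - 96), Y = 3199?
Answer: 1/10083 ≈ 9.9177e-5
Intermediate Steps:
t = 10070 (t = -95*(-106) = 10070)
1/(((13680 + 3274) + Y) - t) = 1/(((13680 + 3274) + 3199) - 1*10070) = 1/((16954 + 3199) - 10070) = 1/(20153 - 10070) = 1/10083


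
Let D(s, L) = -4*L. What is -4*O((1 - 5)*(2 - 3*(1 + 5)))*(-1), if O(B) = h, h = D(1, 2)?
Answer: -32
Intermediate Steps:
h = -8 (h = -4*2 = -8)
O(B) = -8
-4*O((1 - 5)*(2 - 3*(1 + 5)))*(-1) = -4*(-8)*(-1) = 32*(-1) = -32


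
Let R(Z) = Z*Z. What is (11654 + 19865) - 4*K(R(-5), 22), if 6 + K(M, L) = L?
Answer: 31455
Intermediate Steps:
R(Z) = Z**2
K(M, L) = -6 + L
(11654 + 19865) - 4*K(R(-5), 22) = (11654 + 19865) - 4*(-6 + 22) = 31519 - 4*16 = 31519 - 64 = 31455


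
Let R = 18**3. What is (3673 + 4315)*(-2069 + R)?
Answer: 30058844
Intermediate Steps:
R = 5832
(3673 + 4315)*(-2069 + R) = (3673 + 4315)*(-2069 + 5832) = 7988*3763 = 30058844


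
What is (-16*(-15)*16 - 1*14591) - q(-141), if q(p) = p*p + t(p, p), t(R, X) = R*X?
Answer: -50513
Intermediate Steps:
q(p) = 2*p² (q(p) = p*p + p*p = p² + p² = 2*p²)
(-16*(-15)*16 - 1*14591) - q(-141) = (-16*(-15)*16 - 1*14591) - 2*(-141)² = (240*16 - 14591) - 2*19881 = (3840 - 14591) - 1*39762 = -10751 - 39762 = -50513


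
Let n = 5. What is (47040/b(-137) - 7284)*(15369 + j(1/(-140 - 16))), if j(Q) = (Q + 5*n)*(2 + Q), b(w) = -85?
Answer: -1388735752673/11492 ≈ -1.2084e+8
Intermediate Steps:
j(Q) = (2 + Q)*(25 + Q) (j(Q) = (Q + 5*5)*(2 + Q) = (Q + 25)*(2 + Q) = (25 + Q)*(2 + Q) = (2 + Q)*(25 + Q))
(47040/b(-137) - 7284)*(15369 + j(1/(-140 - 16))) = (47040/(-85) - 7284)*(15369 + (50 + (1/(-140 - 16))² + 27/(-140 - 16))) = (47040*(-1/85) - 7284)*(15369 + (50 + (1/(-156))² + 27/(-156))) = (-9408/17 - 7284)*(15369 + (50 + (-1/156)² + 27*(-1/156))) = -133236*(15369 + (50 + 1/24336 - 9/52))/17 = -133236*(15369 + 1212589/24336)/17 = -133236/17*375232573/24336 = -1388735752673/11492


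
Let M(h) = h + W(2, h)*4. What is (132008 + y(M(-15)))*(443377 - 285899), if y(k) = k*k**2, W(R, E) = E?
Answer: -45647675426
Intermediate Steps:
M(h) = 5*h (M(h) = h + h*4 = h + 4*h = 5*h)
y(k) = k**3
(132008 + y(M(-15)))*(443377 - 285899) = (132008 + (5*(-15))**3)*(443377 - 285899) = (132008 + (-75)**3)*157478 = (132008 - 421875)*157478 = -289867*157478 = -45647675426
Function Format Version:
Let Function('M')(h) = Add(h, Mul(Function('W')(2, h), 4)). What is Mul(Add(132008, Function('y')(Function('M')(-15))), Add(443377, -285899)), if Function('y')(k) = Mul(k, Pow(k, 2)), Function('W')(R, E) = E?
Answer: -45647675426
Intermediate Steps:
Function('M')(h) = Mul(5, h) (Function('M')(h) = Add(h, Mul(h, 4)) = Add(h, Mul(4, h)) = Mul(5, h))
Function('y')(k) = Pow(k, 3)
Mul(Add(132008, Function('y')(Function('M')(-15))), Add(443377, -285899)) = Mul(Add(132008, Pow(Mul(5, -15), 3)), Add(443377, -285899)) = Mul(Add(132008, Pow(-75, 3)), 157478) = Mul(Add(132008, -421875), 157478) = Mul(-289867, 157478) = -45647675426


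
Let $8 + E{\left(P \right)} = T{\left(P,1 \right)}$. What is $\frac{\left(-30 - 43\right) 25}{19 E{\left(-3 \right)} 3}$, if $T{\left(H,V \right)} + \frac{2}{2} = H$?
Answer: $\frac{1825}{684} \approx 2.6681$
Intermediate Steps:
$T{\left(H,V \right)} = -1 + H$
$E{\left(P \right)} = -9 + P$ ($E{\left(P \right)} = -8 + \left(-1 + P\right) = -9 + P$)
$\frac{\left(-30 - 43\right) 25}{19 E{\left(-3 \right)} 3} = \frac{\left(-30 - 43\right) 25}{19 \left(-9 - 3\right) 3} = \frac{\left(-73\right) 25}{19 \left(-12\right) 3} = - \frac{1825}{\left(-228\right) 3} = - \frac{1825}{-684} = \left(-1825\right) \left(- \frac{1}{684}\right) = \frac{1825}{684}$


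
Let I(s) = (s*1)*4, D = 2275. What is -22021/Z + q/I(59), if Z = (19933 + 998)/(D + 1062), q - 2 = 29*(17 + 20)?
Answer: -17319741347/4939716 ≈ -3506.2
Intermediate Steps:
q = 1075 (q = 2 + 29*(17 + 20) = 2 + 29*37 = 2 + 1073 = 1075)
I(s) = 4*s (I(s) = s*4 = 4*s)
Z = 20931/3337 (Z = (19933 + 998)/(2275 + 1062) = 20931/3337 ≈ 6.2724)
-22021/Z + q/I(59) = -22021/20931/3337 + 1075/((4*59)) = -22021*3337/20931 + 1075/236 = -73484077/20931 + 1075*(1/236) = -73484077/20931 + 1075/236 = -17319741347/4939716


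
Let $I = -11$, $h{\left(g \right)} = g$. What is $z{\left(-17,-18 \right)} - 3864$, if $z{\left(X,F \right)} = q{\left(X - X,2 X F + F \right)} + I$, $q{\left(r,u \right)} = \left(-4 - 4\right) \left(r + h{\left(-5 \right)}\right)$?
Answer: $-3835$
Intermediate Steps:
$q{\left(r,u \right)} = 40 - 8 r$ ($q{\left(r,u \right)} = \left(-4 - 4\right) \left(r - 5\right) = - 8 \left(-5 + r\right) = 40 - 8 r$)
$z{\left(X,F \right)} = 29$ ($z{\left(X,F \right)} = \left(40 - 8 \left(X - X\right)\right) - 11 = \left(40 - 0\right) - 11 = \left(40 + 0\right) - 11 = 40 - 11 = 29$)
$z{\left(-17,-18 \right)} - 3864 = 29 - 3864 = -3835$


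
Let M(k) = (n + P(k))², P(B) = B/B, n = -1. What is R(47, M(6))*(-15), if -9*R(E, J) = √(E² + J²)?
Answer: 235/3 ≈ 78.333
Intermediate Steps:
P(B) = 1
M(k) = 0 (M(k) = (-1 + 1)² = 0² = 0)
R(E, J) = -√(E² + J²)/9
R(47, M(6))*(-15) = -√(47² + 0²)/9*(-15) = -√(2209 + 0)/9*(-15) = -√2209/9*(-15) = -⅑*47*(-15) = -47/9*(-15) = 235/3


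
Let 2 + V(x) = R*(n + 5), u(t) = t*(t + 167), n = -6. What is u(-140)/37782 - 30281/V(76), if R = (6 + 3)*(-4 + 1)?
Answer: -63565069/52475 ≈ -1211.3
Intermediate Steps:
R = -27 (R = 9*(-3) = -27)
u(t) = t*(167 + t)
V(x) = 25 (V(x) = -2 - 27*(-6 + 5) = -2 - 27*(-1) = -2 + 27 = 25)
u(-140)/37782 - 30281/V(76) = -140*(167 - 140)/37782 - 30281/25 = -140*27*(1/37782) - 30281*1/25 = -3780*1/37782 - 30281/25 = -210/2099 - 30281/25 = -63565069/52475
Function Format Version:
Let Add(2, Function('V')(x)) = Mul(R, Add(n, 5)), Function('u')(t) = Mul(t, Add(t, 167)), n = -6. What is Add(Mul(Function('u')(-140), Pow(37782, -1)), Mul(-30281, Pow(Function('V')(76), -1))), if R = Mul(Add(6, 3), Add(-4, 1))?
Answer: Rational(-63565069, 52475) ≈ -1211.3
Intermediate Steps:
R = -27 (R = Mul(9, -3) = -27)
Function('u')(t) = Mul(t, Add(167, t))
Function('V')(x) = 25 (Function('V')(x) = Add(-2, Mul(-27, Add(-6, 5))) = Add(-2, Mul(-27, -1)) = Add(-2, 27) = 25)
Add(Mul(Function('u')(-140), Pow(37782, -1)), Mul(-30281, Pow(Function('V')(76), -1))) = Add(Mul(Mul(-140, Add(167, -140)), Pow(37782, -1)), Mul(-30281, Pow(25, -1))) = Add(Mul(Mul(-140, 27), Rational(1, 37782)), Mul(-30281, Rational(1, 25))) = Add(Mul(-3780, Rational(1, 37782)), Rational(-30281, 25)) = Add(Rational(-210, 2099), Rational(-30281, 25)) = Rational(-63565069, 52475)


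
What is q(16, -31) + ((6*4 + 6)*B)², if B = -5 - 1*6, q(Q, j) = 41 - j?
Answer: 108972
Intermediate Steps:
B = -11 (B = -5 - 6 = -11)
q(16, -31) + ((6*4 + 6)*B)² = (41 - 1*(-31)) + ((6*4 + 6)*(-11))² = (41 + 31) + ((24 + 6)*(-11))² = 72 + (30*(-11))² = 72 + (-330)² = 72 + 108900 = 108972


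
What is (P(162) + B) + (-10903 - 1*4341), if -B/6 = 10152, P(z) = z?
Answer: -75994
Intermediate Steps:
B = -60912 (B = -6*10152 = -60912)
(P(162) + B) + (-10903 - 1*4341) = (162 - 60912) + (-10903 - 1*4341) = -60750 + (-10903 - 4341) = -60750 - 15244 = -75994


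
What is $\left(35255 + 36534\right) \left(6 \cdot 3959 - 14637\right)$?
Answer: $654500313$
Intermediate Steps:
$\left(35255 + 36534\right) \left(6 \cdot 3959 - 14637\right) = 71789 \left(23754 - 14637\right) = 71789 \cdot 9117 = 654500313$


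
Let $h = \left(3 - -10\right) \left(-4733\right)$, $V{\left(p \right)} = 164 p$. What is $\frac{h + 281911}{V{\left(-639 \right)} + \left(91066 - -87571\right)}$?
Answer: $\frac{220382}{73841} \approx 2.9845$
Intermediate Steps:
$h = -61529$ ($h = \left(3 + 10\right) \left(-4733\right) = 13 \left(-4733\right) = -61529$)
$\frac{h + 281911}{V{\left(-639 \right)} + \left(91066 - -87571\right)} = \frac{-61529 + 281911}{164 \left(-639\right) + \left(91066 - -87571\right)} = \frac{220382}{-104796 + \left(91066 + 87571\right)} = \frac{220382}{-104796 + 178637} = \frac{220382}{73841}$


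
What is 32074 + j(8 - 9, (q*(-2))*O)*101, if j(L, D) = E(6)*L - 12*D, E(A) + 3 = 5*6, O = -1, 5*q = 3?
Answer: 139463/5 ≈ 27893.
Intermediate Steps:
q = 3/5 (q = (1/5)*3 = 3/5 ≈ 0.60000)
E(A) = 27 (E(A) = -3 + 5*6 = -3 + 30 = 27)
j(L, D) = -12*D + 27*L (j(L, D) = 27*L - 12*D = -12*D + 27*L)
32074 + j(8 - 9, (q*(-2))*O)*101 = 32074 + (-12*(3/5)*(-2)*(-1) + 27*(8 - 9))*101 = 32074 + (-(-72)*(-1)/5 + 27*(-1))*101 = 32074 + (-12*6/5 - 27)*101 = 32074 + (-72/5 - 27)*101 = 32074 - 207/5*101 = 32074 - 20907/5 = 139463/5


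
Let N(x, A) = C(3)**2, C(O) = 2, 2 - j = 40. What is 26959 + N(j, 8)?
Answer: 26963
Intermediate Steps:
j = -38 (j = 2 - 1*40 = 2 - 40 = -38)
N(x, A) = 4 (N(x, A) = 2**2 = 4)
26959 + N(j, 8) = 26959 + 4 = 26963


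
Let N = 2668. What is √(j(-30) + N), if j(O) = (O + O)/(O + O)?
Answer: √2669 ≈ 51.662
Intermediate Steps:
j(O) = 1 (j(O) = (2*O)/((2*O)) = (2*O)*(1/(2*O)) = 1)
√(j(-30) + N) = √(1 + 2668) = √2669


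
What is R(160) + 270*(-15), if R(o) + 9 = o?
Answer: -3899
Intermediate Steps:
R(o) = -9 + o
R(160) + 270*(-15) = (-9 + 160) + 270*(-15) = 151 - 4050 = -3899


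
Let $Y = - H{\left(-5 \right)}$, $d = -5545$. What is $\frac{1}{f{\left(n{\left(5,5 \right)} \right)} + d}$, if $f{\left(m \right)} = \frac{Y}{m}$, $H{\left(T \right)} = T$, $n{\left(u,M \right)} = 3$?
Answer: $- \frac{3}{16630} \approx -0.0001804$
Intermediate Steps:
$Y = 5$ ($Y = \left(-1\right) \left(-5\right) = 5$)
$f{\left(m \right)} = \frac{5}{m}$
$\frac{1}{f{\left(n{\left(5,5 \right)} \right)} + d} = \frac{1}{\frac{5}{3} - 5545} = \frac{1}{- \frac{16630}{3}} = - \frac{3}{16630}$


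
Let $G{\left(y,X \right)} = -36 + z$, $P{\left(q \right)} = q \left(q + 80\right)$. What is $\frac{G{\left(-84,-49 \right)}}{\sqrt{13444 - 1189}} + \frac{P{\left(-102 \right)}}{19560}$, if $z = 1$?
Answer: $\frac{187}{1630} - \frac{7 \sqrt{12255}}{2451} \approx -0.20144$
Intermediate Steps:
$P{\left(q \right)} = q \left(80 + q\right)$
$G{\left(y,X \right)} = -35$ ($G{\left(y,X \right)} = -36 + 1 = -35$)
$\frac{G{\left(-84,-49 \right)}}{\sqrt{13444 - 1189}} + \frac{P{\left(-102 \right)}}{19560} = - \frac{35}{\sqrt{13444 - 1189}} + \frac{\left(-102\right) \left(80 - 102\right)}{19560} = - \frac{35}{\sqrt{12255}} + \left(-102\right) \left(-22\right) \frac{1}{19560} = - 35 \frac{\sqrt{12255}}{12255} + 2244 \cdot \frac{1}{19560} = - \frac{7 \sqrt{12255}}{2451} + \frac{187}{1630} = \frac{187}{1630} - \frac{7 \sqrt{12255}}{2451}$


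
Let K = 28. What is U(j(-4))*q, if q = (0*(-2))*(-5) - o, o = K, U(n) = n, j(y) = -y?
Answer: -112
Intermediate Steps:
o = 28
q = -28 (q = (0*(-2))*(-5) - 1*28 = 0*(-5) - 28 = 0 - 28 = -28)
U(j(-4))*q = -1*(-4)*(-28) = 4*(-28) = -112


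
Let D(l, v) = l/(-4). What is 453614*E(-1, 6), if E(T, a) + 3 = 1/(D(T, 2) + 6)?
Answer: -32206594/25 ≈ -1.2883e+6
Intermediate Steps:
D(l, v) = -l/4 (D(l, v) = l*(-¼) = -l/4)
E(T, a) = -3 + 1/(6 - T/4) (E(T, a) = -3 + 1/(-T/4 + 6) = -3 + 1/(6 - T/4))
453614*E(-1, 6) = 453614*((68 - 3*(-1))/(-24 - 1)) = 453614*((68 + 3)/(-25)) = 453614*(-1/25*71) = 453614*(-71/25) = -32206594/25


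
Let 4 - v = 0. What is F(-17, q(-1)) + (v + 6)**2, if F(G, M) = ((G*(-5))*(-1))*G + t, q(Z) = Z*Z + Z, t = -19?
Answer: 1526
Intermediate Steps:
v = 4 (v = 4 - 1*0 = 4 + 0 = 4)
q(Z) = Z + Z**2 (q(Z) = Z**2 + Z = Z + Z**2)
F(G, M) = -19 + 5*G**2 (F(G, M) = ((G*(-5))*(-1))*G - 19 = (-5*G*(-1))*G - 19 = (5*G)*G - 19 = 5*G**2 - 19 = -19 + 5*G**2)
F(-17, q(-1)) + (v + 6)**2 = (-19 + 5*(-17)**2) + (4 + 6)**2 = (-19 + 5*289) + 10**2 = (-19 + 1445) + 100 = 1426 + 100 = 1526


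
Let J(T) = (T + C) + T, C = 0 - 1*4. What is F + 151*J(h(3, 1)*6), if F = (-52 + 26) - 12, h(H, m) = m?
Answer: 1170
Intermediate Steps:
C = -4 (C = 0 - 4 = -4)
J(T) = -4 + 2*T (J(T) = (T - 4) + T = (-4 + T) + T = -4 + 2*T)
F = -38 (F = -26 - 12 = -38)
F + 151*J(h(3, 1)*6) = -38 + 151*(-4 + 2*(1*6)) = -38 + 151*(-4 + 2*6) = -38 + 151*(-4 + 12) = -38 + 151*8 = -38 + 1208 = 1170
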